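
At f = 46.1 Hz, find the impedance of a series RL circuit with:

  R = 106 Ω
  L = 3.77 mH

Step 1 — Angular frequency: ω = 2π·f = 2π·46.1 = 289.7 rad/s.
Step 2 — Component impedances:
  R: Z = R = 106 Ω
  L: Z = jωL = j·289.7·0.00377 = 0 + j1.092 Ω
Step 3 — Series combination: Z_total = R + L = 106 + j1.092 Ω = 106∠0.6° Ω.

Z = 106 + j1.092 Ω = 106∠0.6° Ω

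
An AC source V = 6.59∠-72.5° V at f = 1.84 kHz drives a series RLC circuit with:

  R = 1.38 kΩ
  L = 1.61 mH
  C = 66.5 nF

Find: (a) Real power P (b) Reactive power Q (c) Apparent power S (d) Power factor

Step 1 — Angular frequency: ω = 2π·f = 2π·1840 = 1.156e+04 rad/s.
Step 2 — Component impedances:
  R: Z = R = 1380 Ω
  L: Z = jωL = j·1.156e+04·0.00161 = 0 + j18.61 Ω
  C: Z = 1/(jωC) = -j/(ω·C) = 0 - j1301 Ω
Step 3 — Series combination: Z_total = R + L + C = 1380 - j1282 Ω = 1884∠-42.9° Ω.
Step 4 — Source phasor: V = 6.59∠-72.5° V = 1.982 - j6.285 V.
Step 5 — Current: I = V / Z = 0.003042 - j0.001728 A = 0.003499∠-29.6° A.
Step 6 — Complex power: S = V·I* = 0.01689 - j0.01569 VA.
Step 7 — Real power: P = Re(S) = 0.01689 W.
Step 8 — Reactive power: Q = Im(S) = -0.01569 VAR.
Step 9 — Apparent power: |S| = 0.02306 VA.
Step 10 — Power factor: PF = P/|S| = 0.7326 (leading).

(a) P = 0.01689 W  (b) Q = -0.01569 VAR  (c) S = 0.02306 VA  (d) PF = 0.7326 (leading)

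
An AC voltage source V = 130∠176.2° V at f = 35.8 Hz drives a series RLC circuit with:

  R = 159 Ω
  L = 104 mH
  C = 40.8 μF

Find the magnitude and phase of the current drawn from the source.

Step 1 — Angular frequency: ω = 2π·f = 2π·35.8 = 224.9 rad/s.
Step 2 — Component impedances:
  R: Z = R = 159 Ω
  L: Z = jωL = j·224.9·0.104 = 0 + j23.39 Ω
  C: Z = 1/(jωC) = -j/(ω·C) = 0 - j109 Ω
Step 3 — Series combination: Z_total = R + L + C = 159 - j85.57 Ω = 180.6∠-28.3° Ω.
Step 4 — Source phasor: V = 130∠176.2° V = -129.7 + j8.616 V.
Step 5 — Ohm's law: I = V / Z_total = (-129.7 + j8.616) / (159 - j85.57) = -0.6552 - j0.2984 A.
Step 6 — Convert to polar: |I| = 0.72 A, ∠I = -155.5°.

I = 0.72∠-155.5° A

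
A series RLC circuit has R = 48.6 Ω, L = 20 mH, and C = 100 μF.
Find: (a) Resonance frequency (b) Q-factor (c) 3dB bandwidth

Step 1 — Resonance: ω₀ = 1/√(LC) = 1/√(0.02·0.0001) = 707.1 rad/s.
Step 2 — f₀ = ω₀/(2π) = 112.5 Hz.
Step 3 — Series Q: Q = ω₀L/R = 707.1·0.02/48.6 = 0.291.
Step 4 — Bandwidth: Δω = ω₀/Q = 2430 rad/s; BW = Δω/(2π) = 386.7 Hz.

(a) f₀ = 112.5 Hz  (b) Q = 0.291  (c) BW = 386.7 Hz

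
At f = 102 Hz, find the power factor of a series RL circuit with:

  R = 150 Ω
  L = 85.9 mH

Step 1 — Angular frequency: ω = 2π·f = 2π·102 = 640.9 rad/s.
Step 2 — Component impedances:
  R: Z = R = 150 Ω
  L: Z = jωL = j·640.9·0.0859 = 0 + j55.05 Ω
Step 3 — Series combination: Z_total = R + L = 150 + j55.05 Ω = 159.8∠20.2° Ω.
Step 4 — Power factor: PF = cos(φ) = Re(Z)/|Z| = 150/159.78 = 0.9388.
Step 5 — Type: Im(Z) = 55.05 ⇒ lagging (phase φ = 20.2°).

PF = 0.9388 (lagging, φ = 20.2°)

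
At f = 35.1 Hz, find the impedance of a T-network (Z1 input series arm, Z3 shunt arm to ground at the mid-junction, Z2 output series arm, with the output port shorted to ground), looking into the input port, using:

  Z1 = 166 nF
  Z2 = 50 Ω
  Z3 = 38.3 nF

Step 1 — Angular frequency: ω = 2π·f = 2π·35.1 = 220.5 rad/s.
Step 2 — Component impedances:
  Z1: Z = 1/(jωC) = -j/(ω·C) = 0 - j2.732e+04 Ω
  Z2: Z = R = 50 Ω
  Z3: Z = 1/(jωC) = -j/(ω·C) = 0 - j1.184e+05 Ω
Step 3 — With the output port shorted to ground, the output series arm Z2 runs from the junction to ground; the shunt arm Z3 also runs from the junction to ground. They appear in parallel: Z3 || Z2 = 50 - j0.02112 Ω.
Step 4 — Series with input arm Z1: Z_in = Z1 + (Z3 || Z2) = 50 - j2.732e+04 Ω = 2.732e+04∠-89.9° Ω.

Z = 50 - j2.732e+04 Ω = 2.732e+04∠-89.9° Ω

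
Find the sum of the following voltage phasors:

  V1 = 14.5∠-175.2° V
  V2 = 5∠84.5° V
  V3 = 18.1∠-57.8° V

Step 1 — Convert each phasor to rectangular form:
  V1 = 14.5·(cos(-175.2°) + j·sin(-175.2°)) = -14.45 - j1.213 V
  V2 = 5·(cos(84.5°) + j·sin(84.5°)) = 0.4792 + j4.977 V
  V3 = 18.1·(cos(-57.8°) + j·sin(-57.8°)) = 9.645 - j15.32 V
Step 2 — Sum components: V_total = -4.325 - j11.55 V.
Step 3 — Convert to polar: |V_total| = 12.34 V, ∠V_total = -110.5°.

V_total = 12.34∠-110.5° V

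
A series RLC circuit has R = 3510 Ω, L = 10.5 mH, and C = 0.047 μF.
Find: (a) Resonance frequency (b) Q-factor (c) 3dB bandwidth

Step 1 — Resonance condition Im(Z)=0 gives ω₀ = 1/√(LC).
Step 2 — ω₀ = 1/√(0.0105·4.7e-08) = 4.501e+04 rad/s.
Step 3 — f₀ = ω₀/(2π) = 7164 Hz.
Step 4 — Series Q: Q = ω₀L/R = 4.501e+04·0.0105/3510 = 0.1347.
Step 5 — 3dB bandwidth: Δω = ω₀/Q = 3.343e+05 rad/s; BW = Δω/(2π) = 5.32e+04 Hz.

(a) f₀ = 7164 Hz  (b) Q = 0.1347  (c) BW = 5.32e+04 Hz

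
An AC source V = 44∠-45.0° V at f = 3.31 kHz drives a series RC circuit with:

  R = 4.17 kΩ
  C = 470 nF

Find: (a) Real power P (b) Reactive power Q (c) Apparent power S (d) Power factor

Step 1 — Angular frequency: ω = 2π·f = 2π·3310 = 2.08e+04 rad/s.
Step 2 — Component impedances:
  R: Z = R = 4170 Ω
  C: Z = 1/(jωC) = -j/(ω·C) = 0 - j102.3 Ω
Step 3 — Series combination: Z_total = R + C = 4170 - j102.3 Ω = 4171∠-1.4° Ω.
Step 4 — Source phasor: V = 44∠-45.0° V = 31.11 - j31.11 V.
Step 5 — Current: I = V / Z = 0.00764 - j0.007274 A = 0.01055∠-43.6° A.
Step 6 — Complex power: S = V·I* = 0.464 - j0.01138 VA.
Step 7 — Real power: P = Re(S) = 0.464 W.
Step 8 — Reactive power: Q = Im(S) = -0.01138 VAR.
Step 9 — Apparent power: |S| = 0.4641 VA.
Step 10 — Power factor: PF = P/|S| = 0.9997 (leading).

(a) P = 0.464 W  (b) Q = -0.01138 VAR  (c) S = 0.4641 VA  (d) PF = 0.9997 (leading)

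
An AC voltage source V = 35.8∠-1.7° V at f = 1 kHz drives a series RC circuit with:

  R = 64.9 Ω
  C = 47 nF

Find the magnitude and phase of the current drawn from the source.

Step 1 — Angular frequency: ω = 2π·f = 2π·1000 = 6283 rad/s.
Step 2 — Component impedances:
  R: Z = R = 64.9 Ω
  C: Z = 1/(jωC) = -j/(ω·C) = 0 - j3386 Ω
Step 3 — Series combination: Z_total = R + C = 64.9 - j3386 Ω = 3387∠-88.9° Ω.
Step 4 — Source phasor: V = 35.8∠-1.7° V = 35.78 - j1.062 V.
Step 5 — Ohm's law: I = V / Z_total = (35.78 - j1.062) / (64.9 - j3386) = 0.000516 + j0.01056 A.
Step 6 — Convert to polar: |I| = 0.01057 A, ∠I = 87.2°.

I = 0.01057∠87.2° A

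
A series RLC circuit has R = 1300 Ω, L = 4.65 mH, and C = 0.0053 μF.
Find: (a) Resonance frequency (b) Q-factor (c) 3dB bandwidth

Step 1 — Resonance: ω₀ = 1/√(LC) = 1/√(0.00465·5.3e-09) = 2.014e+05 rad/s.
Step 2 — f₀ = ω₀/(2π) = 3.206e+04 Hz.
Step 3 — Series Q: Q = ω₀L/R = 2.014e+05·0.00465/1300 = 0.7205.
Step 4 — Bandwidth: Δω = ω₀/Q = 2.796e+05 rad/s; BW = Δω/(2π) = 4.449e+04 Hz.

(a) f₀ = 3.206e+04 Hz  (b) Q = 0.7205  (c) BW = 4.449e+04 Hz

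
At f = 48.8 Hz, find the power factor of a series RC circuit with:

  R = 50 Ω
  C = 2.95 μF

Step 1 — Angular frequency: ω = 2π·f = 2π·48.8 = 306.6 rad/s.
Step 2 — Component impedances:
  R: Z = R = 50 Ω
  C: Z = 1/(jωC) = -j/(ω·C) = 0 - j1106 Ω
Step 3 — Series combination: Z_total = R + C = 50 - j1106 Ω = 1107∠-87.4° Ω.
Step 4 — Power factor: PF = cos(φ) = Re(Z)/|Z| = 50/1106.7 = 0.04518.
Step 5 — Type: Im(Z) = -1106 ⇒ leading (phase φ = -87.4°).

PF = 0.04518 (leading, φ = -87.4°)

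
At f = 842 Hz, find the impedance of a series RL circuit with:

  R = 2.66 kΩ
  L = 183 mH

Step 1 — Angular frequency: ω = 2π·f = 2π·842 = 5290 rad/s.
Step 2 — Component impedances:
  R: Z = R = 2660 Ω
  L: Z = jωL = j·5290·0.183 = 0 + j968.2 Ω
Step 3 — Series combination: Z_total = R + L = 2660 + j968.2 Ω = 2831∠20.0° Ω.

Z = 2660 + j968.2 Ω = 2831∠20.0° Ω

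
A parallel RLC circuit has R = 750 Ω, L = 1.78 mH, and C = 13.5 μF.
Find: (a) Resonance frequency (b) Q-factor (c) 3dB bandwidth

Step 1 — Resonance: ω₀ = 1/√(LC) = 1/√(0.00178·1.35e-05) = 6451 rad/s.
Step 2 — f₀ = ω₀/(2π) = 1027 Hz.
Step 3 — Parallel Q: Q = R/(ω₀L) = 750/(6451·0.00178) = 65.32.
Step 4 — Bandwidth: Δω = ω₀/Q = 98.77 rad/s; BW = Δω/(2π) = 15.72 Hz.

(a) f₀ = 1027 Hz  (b) Q = 65.32  (c) BW = 15.72 Hz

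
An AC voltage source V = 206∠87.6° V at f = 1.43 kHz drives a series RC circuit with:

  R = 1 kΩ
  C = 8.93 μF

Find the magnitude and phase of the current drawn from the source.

Step 1 — Angular frequency: ω = 2π·f = 2π·1430 = 8985 rad/s.
Step 2 — Component impedances:
  R: Z = R = 1000 Ω
  C: Z = 1/(jωC) = -j/(ω·C) = 0 - j12.46 Ω
Step 3 — Series combination: Z_total = R + C = 1000 - j12.46 Ω = 1000∠-0.7° Ω.
Step 4 — Source phasor: V = 206∠87.6° V = 8.626 + j205.8 V.
Step 5 — Ohm's law: I = V / Z_total = (8.626 + j205.8) / (1000 - j12.46) = 0.00606 + j0.2059 A.
Step 6 — Convert to polar: |I| = 0.206 A, ∠I = 88.3°.

I = 0.206∠88.3° A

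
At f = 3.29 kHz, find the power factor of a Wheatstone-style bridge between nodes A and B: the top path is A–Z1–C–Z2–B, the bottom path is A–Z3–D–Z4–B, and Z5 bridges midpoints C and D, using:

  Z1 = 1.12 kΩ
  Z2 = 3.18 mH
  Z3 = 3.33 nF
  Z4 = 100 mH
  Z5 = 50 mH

Step 1 — Angular frequency: ω = 2π·f = 2π·3290 = 2.067e+04 rad/s.
Step 2 — Component impedances:
  Z1: Z = R = 1120 Ω
  Z2: Z = jωL = j·2.067e+04·0.00318 = 0 + j65.74 Ω
  Z3: Z = 1/(jωC) = -j/(ω·C) = 0 - j1.453e+04 Ω
  Z4: Z = jωL = j·2.067e+04·0.1 = 0 + j2067 Ω
  Z5: Z = jωL = j·2.067e+04·0.05 = 0 + j1034 Ω
Step 3 — Bridge requires nodal analysis (the Z5 bridge couples midpoints C and D, so the two paths cannot be reduced to a simple series/parallel combination). Setting node B to ground and injecting 1 A at node A, the 3-node admittance system at A, C, D solves to V_A = Z_AB = 1116 - j25.98 Ω = 1116∠-1.3° Ω.
Step 4 — Power factor: PF = cos(φ) = Re(Z)/|Z| = 1116.2/1116.5 = 0.9997.
Step 5 — Type: Im(Z) = -25.98 ⇒ leading (phase φ = -1.3°).

PF = 0.9997 (leading, φ = -1.3°)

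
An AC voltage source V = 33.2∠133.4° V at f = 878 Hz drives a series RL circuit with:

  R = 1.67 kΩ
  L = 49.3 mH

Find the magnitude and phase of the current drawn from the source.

Step 1 — Angular frequency: ω = 2π·f = 2π·878 = 5517 rad/s.
Step 2 — Component impedances:
  R: Z = R = 1670 Ω
  L: Z = jωL = j·5517·0.0493 = 0 + j272 Ω
Step 3 — Series combination: Z_total = R + L = 1670 + j272 Ω = 1692∠9.2° Ω.
Step 4 — Source phasor: V = 33.2∠133.4° V = -22.81 + j24.12 V.
Step 5 — Ohm's law: I = V / Z_total = (-22.81 + j24.12) / (1670 + j272) = -0.01101 + j0.01624 A.
Step 6 — Convert to polar: |I| = 0.01962 A, ∠I = 124.2°.

I = 0.01962∠124.2° A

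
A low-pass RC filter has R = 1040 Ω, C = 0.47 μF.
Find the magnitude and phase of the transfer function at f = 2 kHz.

Step 1 — Angular frequency: ω = 2π·2000 = 1.257e+04 rad/s.
Step 2 — Transfer function: H(jω) = 1/(1 + jωRC).
Step 3 — Denominator: 1 + jωRC = 1 + j·1.257e+04·1040·4.7e-07 = 1 + j6.142.
Step 4 — H = 0.02582 - j0.1586.
Step 5 — Magnitude: |H| = 0.1607 (-15.9 dB); phase: φ = -80.8°.

|H| = 0.1607 (-15.9 dB), φ = -80.8°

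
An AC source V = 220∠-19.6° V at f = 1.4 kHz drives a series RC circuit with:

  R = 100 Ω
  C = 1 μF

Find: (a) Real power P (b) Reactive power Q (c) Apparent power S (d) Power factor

Step 1 — Angular frequency: ω = 2π·f = 2π·1400 = 8796 rad/s.
Step 2 — Component impedances:
  R: Z = R = 100 Ω
  C: Z = 1/(jωC) = -j/(ω·C) = 0 - j113.7 Ω
Step 3 — Series combination: Z_total = R + C = 100 - j113.7 Ω = 151.4∠-48.7° Ω.
Step 4 — Source phasor: V = 220∠-19.6° V = 207.3 - j73.8 V.
Step 5 — Current: I = V / Z = 1.27 + j0.7059 A = 1.453∠29.1° A.
Step 6 — Complex power: S = V·I* = 211.1 - j240 VA.
Step 7 — Real power: P = Re(S) = 211.1 W.
Step 8 — Reactive power: Q = Im(S) = -240 VAR.
Step 9 — Apparent power: |S| = 319.7 VA.
Step 10 — Power factor: PF = P/|S| = 0.6605 (leading).

(a) P = 211.1 W  (b) Q = -240 VAR  (c) S = 319.7 VA  (d) PF = 0.6605 (leading)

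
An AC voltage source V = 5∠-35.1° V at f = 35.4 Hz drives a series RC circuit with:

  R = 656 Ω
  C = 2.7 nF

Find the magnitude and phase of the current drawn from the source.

Step 1 — Angular frequency: ω = 2π·f = 2π·35.4 = 222.4 rad/s.
Step 2 — Component impedances:
  R: Z = R = 656 Ω
  C: Z = 1/(jωC) = -j/(ω·C) = 0 - j1.665e+06 Ω
Step 3 — Series combination: Z_total = R + C = 656 - j1.665e+06 Ω = 1.665e+06∠-90.0° Ω.
Step 4 — Source phasor: V = 5∠-35.1° V = 4.091 - j2.875 V.
Step 5 — Ohm's law: I = V / Z_total = (4.091 - j2.875) / (656 - j1.665e+06) = 1.728e-06 + j2.456e-06 A.
Step 6 — Convert to polar: |I| = 3.003e-06 A, ∠I = 54.9°.

I = 3.003e-06∠54.9° A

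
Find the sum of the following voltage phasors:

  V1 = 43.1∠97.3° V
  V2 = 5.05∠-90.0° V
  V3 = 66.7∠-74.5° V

Step 1 — Convert each phasor to rectangular form:
  V1 = 43.1·(cos(97.3°) + j·sin(97.3°)) = -5.476 + j42.75 V
  V2 = 5.05·(cos(-90.0°) + j·sin(-90.0°)) = 0 - j5.05 V
  V3 = 66.7·(cos(-74.5°) + j·sin(-74.5°)) = 17.82 - j64.27 V
Step 2 — Sum components: V_total = 12.35 - j26.57 V.
Step 3 — Convert to polar: |V_total| = 29.3 V, ∠V_total = -65.1°.

V_total = 29.3∠-65.1° V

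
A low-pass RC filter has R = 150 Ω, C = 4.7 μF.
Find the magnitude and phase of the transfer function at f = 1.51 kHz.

Step 1 — Angular frequency: ω = 2π·1510 = 9488 rad/s.
Step 2 — Transfer function: H(jω) = 1/(1 + jωRC).
Step 3 — Denominator: 1 + jωRC = 1 + j·9488·150·4.7e-06 = 1 + j6.689.
Step 4 — H = 0.02186 - j0.1462.
Step 5 — Magnitude: |H| = 0.1479 (-16.6 dB); phase: φ = -81.5°.

|H| = 0.1479 (-16.6 dB), φ = -81.5°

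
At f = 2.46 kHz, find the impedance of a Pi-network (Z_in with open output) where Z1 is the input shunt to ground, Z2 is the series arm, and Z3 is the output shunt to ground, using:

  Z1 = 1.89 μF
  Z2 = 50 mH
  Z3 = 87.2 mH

Step 1 — Angular frequency: ω = 2π·f = 2π·2460 = 1.546e+04 rad/s.
Step 2 — Component impedances:
  Z1: Z = 1/(jωC) = -j/(ω·C) = 0 - j34.23 Ω
  Z2: Z = jωL = j·1.546e+04·0.05 = 0 + j772.8 Ω
  Z3: Z = jωL = j·1.546e+04·0.0872 = 0 + j1348 Ω
Step 3 — With open output, the series arm Z2 and the output shunt Z3 appear in series to ground: Z2 + Z3 = 0 + j2121 Ω.
Step 4 — Parallel with input shunt Z1: Z_in = Z1 || (Z2 + Z3) = 0 - j34.79 Ω = 34.79∠-90.0° Ω.

Z = 0 - j34.79 Ω = 34.79∠-90.0° Ω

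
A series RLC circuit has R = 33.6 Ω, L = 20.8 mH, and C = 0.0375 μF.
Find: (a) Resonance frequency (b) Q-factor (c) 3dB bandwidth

Step 1 — Resonance condition Im(Z)=0 gives ω₀ = 1/√(LC).
Step 2 — ω₀ = 1/√(0.0208·3.75e-08) = 3.581e+04 rad/s.
Step 3 — f₀ = ω₀/(2π) = 5699 Hz.
Step 4 — Series Q: Q = ω₀L/R = 3.581e+04·0.0208/33.6 = 22.17.
Step 5 — 3dB bandwidth: Δω = ω₀/Q = 1615 rad/s; BW = Δω/(2π) = 257.1 Hz.

(a) f₀ = 5699 Hz  (b) Q = 22.17  (c) BW = 257.1 Hz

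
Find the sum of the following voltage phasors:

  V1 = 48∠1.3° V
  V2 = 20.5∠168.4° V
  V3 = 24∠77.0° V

Step 1 — Convert each phasor to rectangular form:
  V1 = 48·(cos(1.3°) + j·sin(1.3°)) = 47.99 + j1.089 V
  V2 = 20.5·(cos(168.4°) + j·sin(168.4°)) = -20.08 + j4.122 V
  V3 = 24·(cos(77.0°) + j·sin(77.0°)) = 5.399 + j23.38 V
Step 2 — Sum components: V_total = 33.31 + j28.6 V.
Step 3 — Convert to polar: |V_total| = 43.9 V, ∠V_total = 40.6°.

V_total = 43.9∠40.6° V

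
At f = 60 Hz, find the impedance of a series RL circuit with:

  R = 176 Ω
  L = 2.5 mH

Step 1 — Angular frequency: ω = 2π·f = 2π·60 = 377 rad/s.
Step 2 — Component impedances:
  R: Z = R = 176 Ω
  L: Z = jωL = j·377·0.0025 = 0 + j0.9425 Ω
Step 3 — Series combination: Z_total = R + L = 176 + j0.9425 Ω = 176∠0.3° Ω.

Z = 176 + j0.9425 Ω = 176∠0.3° Ω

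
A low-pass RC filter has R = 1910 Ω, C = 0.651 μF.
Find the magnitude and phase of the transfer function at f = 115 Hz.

Step 1 — Angular frequency: ω = 2π·115 = 722.6 rad/s.
Step 2 — Transfer function: H(jω) = 1/(1 + jωRC).
Step 3 — Denominator: 1 + jωRC = 1 + j·722.6·1910·6.51e-07 = 1 + j0.8984.
Step 4 — H = 0.5533 - j0.4971.
Step 5 — Magnitude: |H| = 0.7439 (-2.6 dB); phase: φ = -41.9°.

|H| = 0.7439 (-2.6 dB), φ = -41.9°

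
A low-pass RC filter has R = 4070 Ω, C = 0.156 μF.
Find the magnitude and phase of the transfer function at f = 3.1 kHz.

Step 1 — Angular frequency: ω = 2π·3100 = 1.948e+04 rad/s.
Step 2 — Transfer function: H(jω) = 1/(1 + jωRC).
Step 3 — Denominator: 1 + jωRC = 1 + j·1.948e+04·4070·1.56e-07 = 1 + j12.37.
Step 4 — H = 0.006496 - j0.08034.
Step 5 — Magnitude: |H| = 0.0806 (-21.9 dB); phase: φ = -85.4°.

|H| = 0.0806 (-21.9 dB), φ = -85.4°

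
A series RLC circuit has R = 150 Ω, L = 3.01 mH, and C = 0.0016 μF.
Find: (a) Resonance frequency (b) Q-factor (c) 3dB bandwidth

Step 1 — Resonance condition Im(Z)=0 gives ω₀ = 1/√(LC).
Step 2 — ω₀ = 1/√(0.00301·1.6e-09) = 4.557e+05 rad/s.
Step 3 — f₀ = ω₀/(2π) = 7.252e+04 Hz.
Step 4 — Series Q: Q = ω₀L/R = 4.557e+05·0.00301/150 = 9.144.
Step 5 — 3dB bandwidth: Δω = ω₀/Q = 4.983e+04 rad/s; BW = Δω/(2π) = 7931 Hz.

(a) f₀ = 7.252e+04 Hz  (b) Q = 9.144  (c) BW = 7931 Hz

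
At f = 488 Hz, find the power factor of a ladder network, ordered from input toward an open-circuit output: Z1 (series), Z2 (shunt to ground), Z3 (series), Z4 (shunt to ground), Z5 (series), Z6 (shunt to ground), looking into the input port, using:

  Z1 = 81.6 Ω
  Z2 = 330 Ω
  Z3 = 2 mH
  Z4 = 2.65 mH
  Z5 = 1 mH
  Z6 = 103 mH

Step 1 — Angular frequency: ω = 2π·f = 2π·488 = 3066 rad/s.
Step 2 — Component impedances:
  Z1: Z = R = 81.6 Ω
  Z2: Z = R = 330 Ω
  Z3: Z = jωL = j·3066·0.002 = 0 + j6.132 Ω
  Z4: Z = jωL = j·3066·0.00265 = 0 + j8.125 Ω
  Z5: Z = jωL = j·3066·0.001 = 0 + j3.066 Ω
  Z6: Z = jωL = j·3066·0.103 = 0 + j315.8 Ω
Step 3 — Ladder network (open output): work backward from the far end, alternating series and parallel combinations. Z_in = 82.2 + j14.03 Ω = 83.39∠9.7° Ω.
Step 4 — Power factor: PF = cos(φ) = Re(Z)/|Z| = 82.2/83.39 = 0.9857.
Step 5 — Type: Im(Z) = 14.03 ⇒ lagging (phase φ = 9.7°).

PF = 0.9857 (lagging, φ = 9.7°)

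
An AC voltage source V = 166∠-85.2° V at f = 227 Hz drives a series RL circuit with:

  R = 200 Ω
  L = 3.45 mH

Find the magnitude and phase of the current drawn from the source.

Step 1 — Angular frequency: ω = 2π·f = 2π·227 = 1426 rad/s.
Step 2 — Component impedances:
  R: Z = R = 200 Ω
  L: Z = jωL = j·1426·0.00345 = 0 + j4.921 Ω
Step 3 — Series combination: Z_total = R + L = 200 + j4.921 Ω = 200.1∠1.4° Ω.
Step 4 — Source phasor: V = 166∠-85.2° V = 13.89 - j165.4 V.
Step 5 — Ohm's law: I = V / Z_total = (13.89 - j165.4) / (200 + j4.921) = 0.04907 - j0.8283 A.
Step 6 — Convert to polar: |I| = 0.8297 A, ∠I = -86.6°.

I = 0.8297∠-86.6° A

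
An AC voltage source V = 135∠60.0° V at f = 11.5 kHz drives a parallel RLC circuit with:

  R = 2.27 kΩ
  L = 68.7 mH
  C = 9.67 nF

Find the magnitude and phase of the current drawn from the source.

Step 1 — Angular frequency: ω = 2π·f = 2π·1.15e+04 = 7.226e+04 rad/s.
Step 2 — Component impedances:
  R: Z = R = 2270 Ω
  L: Z = jωL = j·7.226e+04·0.0687 = 0 + j4964 Ω
  C: Z = 1/(jωC) = -j/(ω·C) = 0 - j1431 Ω
Step 3 — Parallel combination: 1/Z_total = 1/R + 1/L + 1/C; Z_total = 998.1 - j1127 Ω = 1505∠-48.5° Ω.
Step 4 — Source phasor: V = 135∠60.0° V = 67.5 + j116.9 V.
Step 5 — Ohm's law: I = V / Z_total = (67.5 + j116.9) / (998.1 - j1127) = -0.0284 + j0.08507 A.
Step 6 — Convert to polar: |I| = 0.08969 A, ∠I = 108.5°.

I = 0.08969∠108.5° A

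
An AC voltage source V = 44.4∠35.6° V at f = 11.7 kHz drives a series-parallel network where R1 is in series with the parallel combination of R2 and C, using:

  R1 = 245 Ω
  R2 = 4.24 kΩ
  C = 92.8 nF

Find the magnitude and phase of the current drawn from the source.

Step 1 — Angular frequency: ω = 2π·f = 2π·1.17e+04 = 7.351e+04 rad/s.
Step 2 — Component impedances:
  R1: Z = R = 245 Ω
  R2: Z = R = 4240 Ω
  C: Z = 1/(jωC) = -j/(ω·C) = 0 - j146.6 Ω
Step 3 — Parallel branch: R2 || C = 1/(1/R2 + 1/C) = 5.062 - j146.4 Ω.
Step 4 — Series with R1: Z_total = R1 + (R2 || C) = 250.1 - j146.4 Ω = 289.8∠-30.3° Ω.
Step 5 — Source phasor: V = 44.4∠35.6° V = 36.1 + j25.85 V.
Step 6 — Ohm's law: I = V / Z_total = (36.1 + j25.85) / (250.1 - j146.4) = 0.06245 + j0.1399 A.
Step 7 — Convert to polar: |I| = 0.1532 A, ∠I = 65.9°.

I = 0.1532∠65.9° A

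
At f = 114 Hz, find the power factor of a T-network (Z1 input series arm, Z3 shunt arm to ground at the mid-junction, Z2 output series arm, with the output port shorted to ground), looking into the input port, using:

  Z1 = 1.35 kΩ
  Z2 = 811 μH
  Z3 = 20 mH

Step 1 — Angular frequency: ω = 2π·f = 2π·114 = 716.3 rad/s.
Step 2 — Component impedances:
  Z1: Z = R = 1350 Ω
  Z2: Z = jωL = j·716.3·0.000811 = 0 + j0.5809 Ω
  Z3: Z = jωL = j·716.3·0.02 = 0 + j14.33 Ω
Step 3 — With the output port shorted to ground, the output series arm Z2 runs from the junction to ground; the shunt arm Z3 also runs from the junction to ground. They appear in parallel: Z3 || Z2 = 0 + j0.5583 Ω.
Step 4 — Series with input arm Z1: Z_in = Z1 + (Z3 || Z2) = 1350 + j0.5583 Ω = 1350∠0.0° Ω.
Step 5 — Power factor: PF = cos(φ) = Re(Z)/|Z| = 1350/1350 = 1.
Step 6 — Type: Im(Z) = 0.5583 ⇒ lagging (phase φ = 0.0°).

PF = 1 (lagging, φ = 0.0°)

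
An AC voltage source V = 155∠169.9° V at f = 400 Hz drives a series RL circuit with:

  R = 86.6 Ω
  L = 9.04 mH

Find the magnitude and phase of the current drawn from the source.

Step 1 — Angular frequency: ω = 2π·f = 2π·400 = 2513 rad/s.
Step 2 — Component impedances:
  R: Z = R = 86.6 Ω
  L: Z = jωL = j·2513·0.00904 = 0 + j22.72 Ω
Step 3 — Series combination: Z_total = R + L = 86.6 + j22.72 Ω = 89.53∠14.7° Ω.
Step 4 — Source phasor: V = 155∠169.9° V = -152.6 + j27.18 V.
Step 5 — Ohm's law: I = V / Z_total = (-152.6 + j27.18) / (86.6 + j22.72) = -1.572 + j0.7262 A.
Step 6 — Convert to polar: |I| = 1.731 A, ∠I = 155.2°.

I = 1.731∠155.2° A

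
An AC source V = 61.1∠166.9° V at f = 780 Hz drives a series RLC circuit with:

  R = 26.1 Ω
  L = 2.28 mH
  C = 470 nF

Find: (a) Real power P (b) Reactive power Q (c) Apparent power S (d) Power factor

Step 1 — Angular frequency: ω = 2π·f = 2π·780 = 4901 rad/s.
Step 2 — Component impedances:
  R: Z = R = 26.1 Ω
  L: Z = jωL = j·4901·0.00228 = 0 + j11.17 Ω
  C: Z = 1/(jωC) = -j/(ω·C) = 0 - j434.1 Ω
Step 3 — Series combination: Z_total = R + L + C = 26.1 - j423 Ω = 423.8∠-86.5° Ω.
Step 4 — Source phasor: V = 61.1∠166.9° V = -59.51 + j13.85 V.
Step 5 — Current: I = V / Z = -0.04127 - j0.1382 A = 0.1442∠-106.6° A.
Step 6 — Complex power: S = V·I* = 0.5426 - j8.793 VA.
Step 7 — Real power: P = Re(S) = 0.5426 W.
Step 8 — Reactive power: Q = Im(S) = -8.793 VAR.
Step 9 — Apparent power: |S| = 8.81 VA.
Step 10 — Power factor: PF = P/|S| = 0.06159 (leading).

(a) P = 0.5426 W  (b) Q = -8.793 VAR  (c) S = 8.81 VA  (d) PF = 0.06159 (leading)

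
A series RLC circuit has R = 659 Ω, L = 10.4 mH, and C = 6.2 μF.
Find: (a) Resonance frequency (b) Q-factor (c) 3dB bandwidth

Step 1 — Resonance: ω₀ = 1/√(LC) = 1/√(0.0104·6.2e-06) = 3938 rad/s.
Step 2 — f₀ = ω₀/(2π) = 626.8 Hz.
Step 3 — Series Q: Q = ω₀L/R = 3938·0.0104/659 = 0.06215.
Step 4 — Bandwidth: Δω = ω₀/Q = 6.337e+04 rad/s; BW = Δω/(2π) = 1.008e+04 Hz.

(a) f₀ = 626.8 Hz  (b) Q = 0.06215  (c) BW = 1.008e+04 Hz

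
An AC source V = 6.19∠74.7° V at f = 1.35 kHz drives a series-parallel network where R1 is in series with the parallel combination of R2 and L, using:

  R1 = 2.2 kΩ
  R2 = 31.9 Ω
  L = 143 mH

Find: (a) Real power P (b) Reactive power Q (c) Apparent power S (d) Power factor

Step 1 — Angular frequency: ω = 2π·f = 2π·1350 = 8482 rad/s.
Step 2 — Component impedances:
  R1: Z = R = 2200 Ω
  R2: Z = R = 31.9 Ω
  L: Z = jωL = j·8482·0.143 = 0 + j1213 Ω
Step 3 — Parallel branch: R2 || L = 1/(1/R2 + 1/L) = 31.88 + j0.8384 Ω.
Step 4 — Series with R1: Z_total = R1 + (R2 || L) = 2232 + j0.8384 Ω = 2232∠0.0° Ω.
Step 5 — Source phasor: V = 6.19∠74.7° V = 1.633 + j5.971 V.
Step 6 — Current: I = V / Z = 0.0007328 + j0.002675 A = 0.002773∠74.7° A.
Step 7 — Complex power: S = V·I* = 0.01717 + j6.449e-06 VA.
Step 8 — Real power: P = Re(S) = 0.01717 W.
Step 9 — Reactive power: Q = Im(S) = 6.449e-06 VAR.
Step 10 — Apparent power: |S| = 0.01717 VA.
Step 11 — Power factor: PF = P/|S| = 1 (lagging).

(a) P = 0.01717 W  (b) Q = 6.449e-06 VAR  (c) S = 0.01717 VA  (d) PF = 1 (lagging)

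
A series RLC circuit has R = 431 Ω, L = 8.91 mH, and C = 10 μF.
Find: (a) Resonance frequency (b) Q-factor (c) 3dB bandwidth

Step 1 — Resonance: ω₀ = 1/√(LC) = 1/√(0.00891·1e-05) = 3350 rad/s.
Step 2 — f₀ = ω₀/(2π) = 533.2 Hz.
Step 3 — Series Q: Q = ω₀L/R = 3350·0.00891/431 = 0.06926.
Step 4 — Bandwidth: Δω = ω₀/Q = 4.837e+04 rad/s; BW = Δω/(2π) = 7699 Hz.

(a) f₀ = 533.2 Hz  (b) Q = 0.06926  (c) BW = 7699 Hz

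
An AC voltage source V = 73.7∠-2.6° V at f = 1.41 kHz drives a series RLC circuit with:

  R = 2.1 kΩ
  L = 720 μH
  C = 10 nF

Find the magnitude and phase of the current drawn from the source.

Step 1 — Angular frequency: ω = 2π·f = 2π·1410 = 8859 rad/s.
Step 2 — Component impedances:
  R: Z = R = 2100 Ω
  L: Z = jωL = j·8859·0.00072 = 0 + j6.379 Ω
  C: Z = 1/(jωC) = -j/(ω·C) = 0 - j1.129e+04 Ω
Step 3 — Series combination: Z_total = R + L + C = 2100 - j1.128e+04 Ω = 1.147e+04∠-79.5° Ω.
Step 4 — Source phasor: V = 73.7∠-2.6° V = 73.62 - j3.343 V.
Step 5 — Ohm's law: I = V / Z_total = (73.62 - j3.343) / (2100 - j1.128e+04) = 0.001461 + j0.006254 A.
Step 6 — Convert to polar: |I| = 0.006423 A, ∠I = 76.9°.

I = 0.006423∠76.9° A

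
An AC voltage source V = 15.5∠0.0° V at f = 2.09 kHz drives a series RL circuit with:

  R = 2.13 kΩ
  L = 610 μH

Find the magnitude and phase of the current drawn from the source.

Step 1 — Angular frequency: ω = 2π·f = 2π·2090 = 1.313e+04 rad/s.
Step 2 — Component impedances:
  R: Z = R = 2130 Ω
  L: Z = jωL = j·1.313e+04·0.00061 = 0 + j8.01 Ω
Step 3 — Series combination: Z_total = R + L = 2130 + j8.01 Ω = 2130∠0.2° Ω.
Step 4 — Source phasor: V = 15.5∠0.0° V = 15.5 V.
Step 5 — Ohm's law: I = V / Z_total = (15.5) / (2130 + j8.01) = 0.007277 - j2.737e-05 A.
Step 6 — Convert to polar: |I| = 0.007277 A, ∠I = -0.2°.

I = 0.007277∠-0.2° A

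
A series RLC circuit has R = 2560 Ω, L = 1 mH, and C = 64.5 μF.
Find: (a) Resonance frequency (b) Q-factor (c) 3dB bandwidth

Step 1 — Resonance condition Im(Z)=0 gives ω₀ = 1/√(LC).
Step 2 — ω₀ = 1/√(0.001·6.45e-05) = 3937 rad/s.
Step 3 — f₀ = ω₀/(2π) = 626.7 Hz.
Step 4 — Series Q: Q = ω₀L/R = 3937·0.001/2560 = 0.001538.
Step 5 — 3dB bandwidth: Δω = ω₀/Q = 2.56e+06 rad/s; BW = Δω/(2π) = 4.074e+05 Hz.

(a) f₀ = 626.7 Hz  (b) Q = 0.001538  (c) BW = 4.074e+05 Hz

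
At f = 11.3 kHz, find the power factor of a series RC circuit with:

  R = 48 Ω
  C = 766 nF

Step 1 — Angular frequency: ω = 2π·f = 2π·1.13e+04 = 7.1e+04 rad/s.
Step 2 — Component impedances:
  R: Z = R = 48 Ω
  C: Z = 1/(jωC) = -j/(ω·C) = 0 - j18.39 Ω
Step 3 — Series combination: Z_total = R + C = 48 - j18.39 Ω = 51.4∠-21.0° Ω.
Step 4 — Power factor: PF = cos(φ) = Re(Z)/|Z| = 48/51.401 = 0.9338.
Step 5 — Type: Im(Z) = -18.39 ⇒ leading (phase φ = -21.0°).

PF = 0.9338 (leading, φ = -21.0°)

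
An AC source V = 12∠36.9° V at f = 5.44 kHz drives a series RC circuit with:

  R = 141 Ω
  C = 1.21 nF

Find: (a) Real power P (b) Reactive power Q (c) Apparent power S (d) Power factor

Step 1 — Angular frequency: ω = 2π·f = 2π·5440 = 3.418e+04 rad/s.
Step 2 — Component impedances:
  R: Z = R = 141 Ω
  C: Z = 1/(jωC) = -j/(ω·C) = 0 - j2.418e+04 Ω
Step 3 — Series combination: Z_total = R + C = 141 - j2.418e+04 Ω = 2.418e+04∠-89.7° Ω.
Step 4 — Source phasor: V = 12∠36.9° V = 9.596 + j7.205 V.
Step 5 — Current: I = V / Z = -0.0002957 + j0.0003986 A = 0.0004963∠126.6° A.
Step 6 — Complex power: S = V·I* = 3.473e-05 - j0.005955 VA.
Step 7 — Real power: P = Re(S) = 3.473e-05 W.
Step 8 — Reactive power: Q = Im(S) = -0.005955 VAR.
Step 9 — Apparent power: |S| = 0.005956 VA.
Step 10 — Power factor: PF = P/|S| = 0.005831 (leading).

(a) P = 3.473e-05 W  (b) Q = -0.005955 VAR  (c) S = 0.005956 VA  (d) PF = 0.005831 (leading)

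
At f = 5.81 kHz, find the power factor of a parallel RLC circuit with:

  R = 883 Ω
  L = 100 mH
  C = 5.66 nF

Step 1 — Angular frequency: ω = 2π·f = 2π·5810 = 3.651e+04 rad/s.
Step 2 — Component impedances:
  R: Z = R = 883 Ω
  L: Z = jωL = j·3.651e+04·0.1 = 0 + j3651 Ω
  C: Z = 1/(jωC) = -j/(ω·C) = 0 - j4840 Ω
Step 3 — Parallel combination: 1/Z_total = 1/R + 1/L + 1/C; Z_total = 879.9 + j52.3 Ω = 881.4∠3.4° Ω.
Step 4 — Power factor: PF = cos(φ) = Re(Z)/|Z| = 879.89/881.44 = 0.9982.
Step 5 — Type: Im(Z) = 52.3 ⇒ lagging (phase φ = 3.4°).

PF = 0.9982 (lagging, φ = 3.4°)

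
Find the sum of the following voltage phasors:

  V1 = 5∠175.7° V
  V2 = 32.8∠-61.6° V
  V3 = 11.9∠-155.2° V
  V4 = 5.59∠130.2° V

Step 1 — Convert each phasor to rectangular form:
  V1 = 5·(cos(175.7°) + j·sin(175.7°)) = -4.986 + j0.3749 V
  V2 = 32.8·(cos(-61.6°) + j·sin(-61.6°)) = 15.6 - j28.85 V
  V3 = 11.9·(cos(-155.2°) + j·sin(-155.2°)) = -10.8 - j4.991 V
  V4 = 5.59·(cos(130.2°) + j·sin(130.2°)) = -3.608 + j4.27 V
Step 2 — Sum components: V_total = -3.796 - j29.2 V.
Step 3 — Convert to polar: |V_total| = 29.45 V, ∠V_total = -97.4°.

V_total = 29.45∠-97.4° V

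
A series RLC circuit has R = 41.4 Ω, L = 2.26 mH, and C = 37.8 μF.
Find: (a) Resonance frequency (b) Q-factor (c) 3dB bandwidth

Step 1 — Resonance condition Im(Z)=0 gives ω₀ = 1/√(LC).
Step 2 — ω₀ = 1/√(0.00226·3.78e-05) = 3421 rad/s.
Step 3 — f₀ = ω₀/(2π) = 544.5 Hz.
Step 4 — Series Q: Q = ω₀L/R = 3421·0.00226/41.4 = 0.1868.
Step 5 — 3dB bandwidth: Δω = ω₀/Q = 1.832e+04 rad/s; BW = Δω/(2π) = 2915 Hz.

(a) f₀ = 544.5 Hz  (b) Q = 0.1868  (c) BW = 2915 Hz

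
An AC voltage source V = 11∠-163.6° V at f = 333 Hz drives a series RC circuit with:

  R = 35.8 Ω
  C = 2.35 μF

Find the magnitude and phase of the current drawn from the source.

Step 1 — Angular frequency: ω = 2π·f = 2π·333 = 2092 rad/s.
Step 2 — Component impedances:
  R: Z = R = 35.8 Ω
  C: Z = 1/(jωC) = -j/(ω·C) = 0 - j203.4 Ω
Step 3 — Series combination: Z_total = R + C = 35.8 - j203.4 Ω = 206.5∠-80.0° Ω.
Step 4 — Source phasor: V = 11∠-163.6° V = -10.55 - j3.106 V.
Step 5 — Ohm's law: I = V / Z_total = (-10.55 - j3.106) / (35.8 - j203.4) = 0.005953 - j0.05293 A.
Step 6 — Convert to polar: |I| = 0.05327 A, ∠I = -83.6°.

I = 0.05327∠-83.6° A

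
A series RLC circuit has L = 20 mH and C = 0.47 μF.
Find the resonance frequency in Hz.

Step 1 — Resonance condition Im(Z)=0 gives ω₀ = 1/√(LC).
Step 2 — ω₀ = 1/√(0.02·4.7e-07) = 1.031e+04 rad/s.
Step 3 — f₀ = ω₀/(2π) = 1642 Hz.

f₀ = 1642 Hz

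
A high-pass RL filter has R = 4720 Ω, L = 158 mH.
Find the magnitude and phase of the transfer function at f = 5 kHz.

Step 1 — Angular frequency: ω = 2π·5000 = 3.142e+04 rad/s.
Step 2 — Transfer function: H(jω) = jωL/(R + jωL).
Step 3 — Numerator jωL = j·4964; denominator R + jωL = 4720 + j4964.
Step 4 — H = 0.5252 + j0.4994.
Step 5 — Magnitude: |H| = 0.7247 (-2.8 dB); phase: φ = 43.6°.

|H| = 0.7247 (-2.8 dB), φ = 43.6°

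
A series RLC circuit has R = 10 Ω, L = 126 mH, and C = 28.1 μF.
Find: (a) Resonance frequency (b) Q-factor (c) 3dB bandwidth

Step 1 — Resonance: ω₀ = 1/√(LC) = 1/√(0.126·2.81e-05) = 531.4 rad/s.
Step 2 — f₀ = ω₀/(2π) = 84.58 Hz.
Step 3 — Series Q: Q = ω₀L/R = 531.4·0.126/10 = 6.696.
Step 4 — Bandwidth: Δω = ω₀/Q = 79.37 rad/s; BW = Δω/(2π) = 12.63 Hz.

(a) f₀ = 84.58 Hz  (b) Q = 6.696  (c) BW = 12.63 Hz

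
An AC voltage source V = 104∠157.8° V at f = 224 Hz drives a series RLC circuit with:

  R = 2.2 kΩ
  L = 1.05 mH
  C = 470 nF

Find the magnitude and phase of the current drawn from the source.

Step 1 — Angular frequency: ω = 2π·f = 2π·224 = 1407 rad/s.
Step 2 — Component impedances:
  R: Z = R = 2200 Ω
  L: Z = jωL = j·1407·0.00105 = 0 + j1.478 Ω
  C: Z = 1/(jωC) = -j/(ω·C) = 0 - j1512 Ω
Step 3 — Series combination: Z_total = R + L + C = 2200 - j1510 Ω = 2668∠-34.5° Ω.
Step 4 — Source phasor: V = 104∠157.8° V = -96.29 + j39.3 V.
Step 5 — Ohm's law: I = V / Z_total = (-96.29 + j39.3) / (2200 - j1510) = -0.03808 - j0.008282 A.
Step 6 — Convert to polar: |I| = 0.03897 A, ∠I = -167.7°.

I = 0.03897∠-167.7° A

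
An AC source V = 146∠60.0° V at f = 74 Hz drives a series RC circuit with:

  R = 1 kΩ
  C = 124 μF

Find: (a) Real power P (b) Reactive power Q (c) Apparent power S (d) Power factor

Step 1 — Angular frequency: ω = 2π·f = 2π·74 = 465 rad/s.
Step 2 — Component impedances:
  R: Z = R = 1000 Ω
  C: Z = 1/(jωC) = -j/(ω·C) = 0 - j17.34 Ω
Step 3 — Series combination: Z_total = R + C = 1000 - j17.34 Ω = 1000∠-1.0° Ω.
Step 4 — Source phasor: V = 146∠60.0° V = 73 + j126.4 V.
Step 5 — Current: I = V / Z = 0.07079 + j0.1277 A = 0.146∠61.0° A.
Step 6 — Complex power: S = V·I* = 21.31 - j0.3696 VA.
Step 7 — Real power: P = Re(S) = 21.31 W.
Step 8 — Reactive power: Q = Im(S) = -0.3696 VAR.
Step 9 — Apparent power: |S| = 21.31 VA.
Step 10 — Power factor: PF = P/|S| = 0.9998 (leading).

(a) P = 21.31 W  (b) Q = -0.3696 VAR  (c) S = 21.31 VA  (d) PF = 0.9998 (leading)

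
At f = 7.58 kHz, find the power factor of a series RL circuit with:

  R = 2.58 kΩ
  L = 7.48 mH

Step 1 — Angular frequency: ω = 2π·f = 2π·7580 = 4.763e+04 rad/s.
Step 2 — Component impedances:
  R: Z = R = 2580 Ω
  L: Z = jωL = j·4.763e+04·0.00748 = 0 + j356.2 Ω
Step 3 — Series combination: Z_total = R + L = 2580 + j356.2 Ω = 2604∠7.9° Ω.
Step 4 — Power factor: PF = cos(φ) = Re(Z)/|Z| = 2580/2604.5 = 0.9906.
Step 5 — Type: Im(Z) = 356.2 ⇒ lagging (phase φ = 7.9°).

PF = 0.9906 (lagging, φ = 7.9°)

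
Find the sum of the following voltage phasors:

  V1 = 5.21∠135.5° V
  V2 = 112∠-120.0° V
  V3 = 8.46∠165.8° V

Step 1 — Convert each phasor to rectangular form:
  V1 = 5.21·(cos(135.5°) + j·sin(135.5°)) = -3.716 + j3.652 V
  V2 = 112·(cos(-120.0°) + j·sin(-120.0°)) = -56 - j96.99 V
  V3 = 8.46·(cos(165.8°) + j·sin(165.8°)) = -8.202 + j2.075 V
Step 2 — Sum components: V_total = -67.92 - j91.27 V.
Step 3 — Convert to polar: |V_total| = 113.8 V, ∠V_total = -126.7°.

V_total = 113.8∠-126.7° V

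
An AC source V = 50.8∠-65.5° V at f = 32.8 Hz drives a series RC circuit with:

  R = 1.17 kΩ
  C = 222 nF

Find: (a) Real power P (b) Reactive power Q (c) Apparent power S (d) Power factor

Step 1 — Angular frequency: ω = 2π·f = 2π·32.8 = 206.1 rad/s.
Step 2 — Component impedances:
  R: Z = R = 1170 Ω
  C: Z = 1/(jωC) = -j/(ω·C) = 0 - j2.186e+04 Ω
Step 3 — Series combination: Z_total = R + C = 1170 - j2.186e+04 Ω = 2.189e+04∠-86.9° Ω.
Step 4 — Source phasor: V = 50.8∠-65.5° V = 21.07 - j46.23 V.
Step 5 — Current: I = V / Z = 0.00216 + j0.0008482 A = 0.002321∠21.4° A.
Step 6 — Complex power: S = V·I* = 0.006302 - j0.1177 VA.
Step 7 — Real power: P = Re(S) = 0.006302 W.
Step 8 — Reactive power: Q = Im(S) = -0.1177 VAR.
Step 9 — Apparent power: |S| = 0.1179 VA.
Step 10 — Power factor: PF = P/|S| = 0.05345 (leading).

(a) P = 0.006302 W  (b) Q = -0.1177 VAR  (c) S = 0.1179 VA  (d) PF = 0.05345 (leading)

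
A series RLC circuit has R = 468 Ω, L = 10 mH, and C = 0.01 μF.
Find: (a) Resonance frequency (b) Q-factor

Step 1 — Resonance condition Im(Z)=0 gives ω₀ = 1/√(LC).
Step 2 — ω₀ = 1/√(0.01·1e-08) = 1e+05 rad/s.
Step 3 — f₀ = ω₀/(2π) = 1.592e+04 Hz.
Step 4 — Series Q: Q = ω₀L/R = 1e+05·0.01/468 = 2.137.

(a) f₀ = 1.592e+04 Hz  (b) Q = 2.137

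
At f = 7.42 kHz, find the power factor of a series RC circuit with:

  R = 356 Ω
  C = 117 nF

Step 1 — Angular frequency: ω = 2π·f = 2π·7420 = 4.662e+04 rad/s.
Step 2 — Component impedances:
  R: Z = R = 356 Ω
  C: Z = 1/(jωC) = -j/(ω·C) = 0 - j183.3 Ω
Step 3 — Series combination: Z_total = R + C = 356 - j183.3 Ω = 400.4∠-27.2° Ω.
Step 4 — Power factor: PF = cos(φ) = Re(Z)/|Z| = 356/400.43 = 0.889.
Step 5 — Type: Im(Z) = -183.3 ⇒ leading (phase φ = -27.2°).

PF = 0.889 (leading, φ = -27.2°)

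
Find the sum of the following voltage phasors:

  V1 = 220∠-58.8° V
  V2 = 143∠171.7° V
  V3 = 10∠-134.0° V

Step 1 — Convert each phasor to rectangular form:
  V1 = 220·(cos(-58.8°) + j·sin(-58.8°)) = 114 - j188.2 V
  V2 = 143·(cos(171.7°) + j·sin(171.7°)) = -141.5 + j20.64 V
  V3 = 10·(cos(-134.0°) + j·sin(-134.0°)) = -6.947 - j7.193 V
Step 2 — Sum components: V_total = -34.48 - j174.7 V.
Step 3 — Convert to polar: |V_total| = 178.1 V, ∠V_total = -101.2°.

V_total = 178.1∠-101.2° V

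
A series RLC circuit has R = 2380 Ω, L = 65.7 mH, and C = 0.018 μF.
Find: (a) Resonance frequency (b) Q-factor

Step 1 — Resonance condition Im(Z)=0 gives ω₀ = 1/√(LC).
Step 2 — ω₀ = 1/√(0.0657·1.8e-08) = 2.908e+04 rad/s.
Step 3 — f₀ = ω₀/(2π) = 4628 Hz.
Step 4 — Series Q: Q = ω₀L/R = 2.908e+04·0.0657/2380 = 0.8027.

(a) f₀ = 4628 Hz  (b) Q = 0.8027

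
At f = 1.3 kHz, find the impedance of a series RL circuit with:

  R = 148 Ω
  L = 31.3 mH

Step 1 — Angular frequency: ω = 2π·f = 2π·1300 = 8168 rad/s.
Step 2 — Component impedances:
  R: Z = R = 148 Ω
  L: Z = jωL = j·8168·0.0313 = 0 + j255.7 Ω
Step 3 — Series combination: Z_total = R + L = 148 + j255.7 Ω = 295.4∠59.9° Ω.

Z = 148 + j255.7 Ω = 295.4∠59.9° Ω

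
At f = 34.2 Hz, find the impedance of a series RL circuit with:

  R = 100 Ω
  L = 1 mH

Step 1 — Angular frequency: ω = 2π·f = 2π·34.2 = 214.9 rad/s.
Step 2 — Component impedances:
  R: Z = R = 100 Ω
  L: Z = jωL = j·214.9·0.001 = 0 + j0.2149 Ω
Step 3 — Series combination: Z_total = R + L = 100 + j0.2149 Ω = 100∠0.1° Ω.

Z = 100 + j0.2149 Ω = 100∠0.1° Ω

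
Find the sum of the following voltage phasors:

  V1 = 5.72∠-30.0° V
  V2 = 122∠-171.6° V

Step 1 — Convert each phasor to rectangular form:
  V1 = 5.72·(cos(-30.0°) + j·sin(-30.0°)) = 4.954 - j2.86 V
  V2 = 122·(cos(-171.6°) + j·sin(-171.6°)) = -120.7 - j17.82 V
Step 2 — Sum components: V_total = -115.7 - j20.68 V.
Step 3 — Convert to polar: |V_total| = 117.6 V, ∠V_total = -169.9°.

V_total = 117.6∠-169.9° V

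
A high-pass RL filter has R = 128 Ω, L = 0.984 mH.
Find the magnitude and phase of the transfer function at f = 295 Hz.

Step 1 — Angular frequency: ω = 2π·295 = 1854 rad/s.
Step 2 — Transfer function: H(jω) = jωL/(R + jωL).
Step 3 — Numerator jωL = j·1.824; denominator R + jωL = 128 + j1.824.
Step 4 — H = 0.000203 + j0.01425.
Step 5 — Magnitude: |H| = 0.01425 (-36.9 dB); phase: φ = 89.2°.

|H| = 0.01425 (-36.9 dB), φ = 89.2°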